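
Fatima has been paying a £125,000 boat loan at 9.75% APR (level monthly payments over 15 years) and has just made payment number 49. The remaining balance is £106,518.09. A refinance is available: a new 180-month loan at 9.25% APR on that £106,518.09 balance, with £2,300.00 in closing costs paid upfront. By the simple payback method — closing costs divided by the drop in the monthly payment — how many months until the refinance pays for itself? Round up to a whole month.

11 months

Current payment = 125,000 × 9.75%/12 / (1 − (1+0.0081250)^−180) = £1,324.20.
Refinanced payment = 106,518.09 × 0.0077083 / (1 − (1+0.0077083)^−180) = £1,096.28.
Monthly savings = £1,324.20 − £1,096.28 = £227.92.
Break-even = £2,300.00 / £227.92 = 10.09 → 11 months.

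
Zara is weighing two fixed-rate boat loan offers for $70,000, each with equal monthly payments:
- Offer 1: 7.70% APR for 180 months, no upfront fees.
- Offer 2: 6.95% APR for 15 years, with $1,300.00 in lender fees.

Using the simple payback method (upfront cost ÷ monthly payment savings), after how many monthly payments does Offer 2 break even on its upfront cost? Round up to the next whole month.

Offer 1: at 7.70% the monthly rate is 0.0064167, so the payment is 70,000 × 0.0064167 / (1 − 1.0064167^−180) = $656.89.
Offer 2: at 6.95% the monthly rate is 0.0057917, so the payment is 70,000 × 0.0057917 / (1 − 1.0057917^−180) = $627.22.
Monthly savings = $656.89 − $627.22 = $29.67.
Break-even = $1,300.00 / $29.67 = 43.82 → 44 months.

44 months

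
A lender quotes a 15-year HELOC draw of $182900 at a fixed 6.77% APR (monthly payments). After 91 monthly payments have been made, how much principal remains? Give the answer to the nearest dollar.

With monthly rate i = 6.77%/12 = 0.0056417, the balance after k of n payments is P · [(1+i)^n − (1+i)^k] / [(1+i)^n − 1].
(1+0.0056417)^180 = 2.75287597 and (1+0.0056417)^91 = 1.66853984, so the balance is 182,900 × (2.75287597 − 1.66853984) / (2.75287597 − 1) = $113,142.68.

$113,143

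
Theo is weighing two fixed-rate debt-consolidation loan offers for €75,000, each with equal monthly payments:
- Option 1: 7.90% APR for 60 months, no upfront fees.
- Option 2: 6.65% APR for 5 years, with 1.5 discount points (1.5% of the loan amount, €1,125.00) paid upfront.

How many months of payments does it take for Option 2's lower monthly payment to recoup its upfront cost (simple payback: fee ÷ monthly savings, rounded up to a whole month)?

Option 1: monthly rate = 7.9%/12 = 0.0065833; payment = 75,000 × 0.0065833 / (1 − (1+0.0065833)^−60) = €1,517.14.
Option 2: monthly rate = 6.65%/12 = 0.0055417; payment = 75,000 × 0.0055417 / (1 − (1+0.0055417)^−60) = €1,472.74.
Monthly savings = €1,517.14 − €1,472.74 = €44.40.
Break-even = €1,125.00 / €44.40 = 25.34 → 26 months.

26 months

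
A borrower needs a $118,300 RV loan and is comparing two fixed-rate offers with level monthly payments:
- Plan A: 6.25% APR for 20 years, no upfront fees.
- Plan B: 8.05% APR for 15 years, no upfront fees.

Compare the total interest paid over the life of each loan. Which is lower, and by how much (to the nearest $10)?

Plan A: monthly rate = 6.25%/12 = 0.0052083; payment = 118,300 × 0.0052083 / (1 − (1+0.0052083)^−240) = $864.69.
Total interest on Plan A = 240 × $864.69 − $118,300 = $89,225.60.
Plan B: at 8.05% the monthly rate is 0.0067083, so the payment is 118,300 × 0.0067083 / (1 − 1.0067083^−180) = $1,133.95.
Total interest on Plan B = 180 × $1,133.95 − $118,300 = $85,811.00.
Plan B is lower by $3,414.60.

Plan B by $3,410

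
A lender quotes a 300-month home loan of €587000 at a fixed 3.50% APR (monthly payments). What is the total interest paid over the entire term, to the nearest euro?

€294,598

At 3.50% the monthly rate is 0.0029167, so the payment is 587,000 × 0.0029167 / (1 − 1.0029167^−300) = €2,938.66.
Total paid = 300 × €2,938.66 = €881,598.00; interest = €881,598.00 − €587,000 = €294,598.00.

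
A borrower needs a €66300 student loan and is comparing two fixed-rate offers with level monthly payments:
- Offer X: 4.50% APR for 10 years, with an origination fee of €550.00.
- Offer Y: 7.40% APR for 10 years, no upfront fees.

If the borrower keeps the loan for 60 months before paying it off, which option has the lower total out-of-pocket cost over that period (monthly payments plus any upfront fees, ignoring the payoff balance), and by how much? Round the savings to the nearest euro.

Offer X: monthly rate = 4.5%/12 = 0.0037500; payment = 66,300 × 0.0037500 / (1 − (1+0.0037500)^−120) = €687.12.
Offer Y: at 7.40% the monthly rate is 0.0061667, so the payment is 66,300 × 0.0061667 / (1 − 1.0061667^−120) = €783.54.
Over 60 months: Offer X costs 60 × €687.12 + €550.00 = €41,777.20; Offer Y costs 60 × €783.54 = €47,012.40.
Offer X is cheaper by €47,012.40 − €41,777.20 = €5,235.20.

Offer X by €5,235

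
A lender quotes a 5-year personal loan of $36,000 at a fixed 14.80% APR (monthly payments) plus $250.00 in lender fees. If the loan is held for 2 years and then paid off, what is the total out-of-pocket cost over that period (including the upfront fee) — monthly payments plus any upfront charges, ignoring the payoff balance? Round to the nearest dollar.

$20,714

At 14.80% the monthly rate is 0.0123333, so the payment is 36,000 × 0.0123333 / (1 − 1.0123333^−60) = $852.66.
Total outlay = 24 × $852.66 + $250.00 = $20,713.84.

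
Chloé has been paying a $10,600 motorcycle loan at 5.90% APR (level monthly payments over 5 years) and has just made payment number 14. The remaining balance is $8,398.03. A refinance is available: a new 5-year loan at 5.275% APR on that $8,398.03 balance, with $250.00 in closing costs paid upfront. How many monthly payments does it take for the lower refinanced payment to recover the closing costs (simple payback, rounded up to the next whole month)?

Current payment = 10,600 × 5.9%/12 / (1 − (1+0.0049167)^−60) = $204.44.
Refinanced payment = 8,398.03 × 0.0043958 / (1 − (1+0.0043958)^−60) = $159.54.
Monthly savings = $204.44 − $159.54 = $44.90.
Break-even = $250.00 / $44.90 = 5.57 → 6 months.

6 months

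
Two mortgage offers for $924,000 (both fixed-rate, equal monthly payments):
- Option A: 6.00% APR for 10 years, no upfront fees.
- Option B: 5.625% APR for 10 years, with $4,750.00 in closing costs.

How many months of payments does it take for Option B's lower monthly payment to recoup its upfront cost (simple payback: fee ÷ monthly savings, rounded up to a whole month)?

Option A: at 6.00% the monthly rate is 0.0050000, so the payment is 924,000 × 0.0050000 / (1 − 1.0050000^−120) = $10,258.29.
Option B: monthly rate = 5.625%/12 = 0.0046875; payment = 924,000 × 0.0046875 / (1 − (1+0.0046875)^−120) = $10,085.16.
Monthly savings = $10,258.29 − $10,085.16 = $173.13.
Break-even = $4,750.00 / $173.13 = 27.44 → 28 months.

28 months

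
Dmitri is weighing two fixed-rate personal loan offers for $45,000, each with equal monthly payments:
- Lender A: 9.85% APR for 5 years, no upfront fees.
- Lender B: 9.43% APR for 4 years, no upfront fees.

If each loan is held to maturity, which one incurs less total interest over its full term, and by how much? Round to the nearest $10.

Lender A: at 9.85% the monthly rate is 0.0082083, so the payment is 45,000 × 0.0082083 / (1 − 1.0082083^−60) = $952.80.
Total interest on Lender A = 60 × $952.80 − $45,000 = $12,168.00.
Lender B: at 9.43% the monthly rate is 0.0078583, so the payment is 45,000 × 0.0078583 / (1 − 1.0078583^−48) = $1,129.04.
Total interest on Lender B = 48 × $1,129.04 − $45,000 = $9,193.92.
Lender B is lower by $2,974.08.

Lender B by $2,970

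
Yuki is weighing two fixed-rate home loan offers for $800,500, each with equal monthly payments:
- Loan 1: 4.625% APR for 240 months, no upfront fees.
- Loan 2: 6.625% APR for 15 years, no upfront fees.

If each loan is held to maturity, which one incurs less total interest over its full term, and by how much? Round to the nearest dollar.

Loan 1 by $36,654

Loan 1: monthly rate = 4.625%/12 = 0.0038542; payment = 800,500 × 0.0038542 / (1 − (1+0.0038542)^−240) = $5,118.53.
Total interest on Loan 1 = 240 × $5,118.53 − $800,500 = $427,947.20.
Loan 2: at 6.625% the monthly rate is 0.0055208, so the payment is 800,500 × 0.0055208 / (1 − 1.0055208^−180) = $7,028.34.
Total interest on Loan 2 = 180 × $7,028.34 − $800,500 = $464,601.20.
Loan 1 is lower by $36,654.00.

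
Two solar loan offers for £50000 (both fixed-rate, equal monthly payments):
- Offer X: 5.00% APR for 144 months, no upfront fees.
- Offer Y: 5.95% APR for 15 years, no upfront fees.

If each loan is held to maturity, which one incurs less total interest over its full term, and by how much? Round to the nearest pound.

Offer X by £9,112

Offer X: at 5.00% the monthly rate is 0.0041667, so the payment is 50,000 × 0.0041667 / (1 − 1.0041667^−144) = £462.45.
Total interest on Offer X = 144 × £462.45 − £50,000 = £16,592.80.
Offer Y: monthly rate = 5.95%/12 = 0.0049583; payment = 50,000 × 0.0049583 / (1 − (1+0.0049583)^−180) = £420.58.
Total interest on Offer Y = 180 × £420.58 − £50,000 = £25,704.40.
Offer X is lower by £9,111.60.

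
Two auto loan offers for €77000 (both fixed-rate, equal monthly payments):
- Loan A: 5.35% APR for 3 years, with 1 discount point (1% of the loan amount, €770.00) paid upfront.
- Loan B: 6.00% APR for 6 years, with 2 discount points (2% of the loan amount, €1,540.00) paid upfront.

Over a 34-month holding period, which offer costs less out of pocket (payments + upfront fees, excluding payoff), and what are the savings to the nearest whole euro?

Loan A: at 5.35% the monthly rate is 0.0044583, so the payment is 77,000 × 0.0044583 / (1 − 1.0044583^−36) = €2,319.88.
Loan B: monthly rate = 6%/12 = 0.0050000; payment = 77,000 × 0.0050000 / (1 − (1+0.0050000)^−72) = €1,276.11.
Over 34 months: Loan A costs 34 × €2,319.88 + €770.00 = €79,645.92; Loan B costs 34 × €1,276.11 + €1,540.00 = €44,927.74.
Loan B is cheaper by €79,645.92 − €44,927.74 = €34,718.18.

Loan B by €34,718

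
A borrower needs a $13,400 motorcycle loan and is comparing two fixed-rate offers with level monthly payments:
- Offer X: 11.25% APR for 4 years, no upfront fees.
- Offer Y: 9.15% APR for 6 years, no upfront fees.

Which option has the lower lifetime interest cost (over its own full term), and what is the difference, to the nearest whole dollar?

Offer X: monthly rate = 11.25%/12 = 0.0093750; payment = 13,400 × 0.0093750 / (1 − (1+0.0093750)^−48) = $347.96.
Total interest on Offer X = 48 × $347.96 − $13,400 = $3,302.08.
Offer Y: monthly rate = 9.15%/12 = 0.0076250; payment = 13,400 × 0.0076250 / (1 − (1+0.0076250)^−72) = $242.54.
Total interest on Offer Y = 72 × $242.54 − $13,400 = $4,062.88.
Offer X is lower by $760.80.

Offer X by $761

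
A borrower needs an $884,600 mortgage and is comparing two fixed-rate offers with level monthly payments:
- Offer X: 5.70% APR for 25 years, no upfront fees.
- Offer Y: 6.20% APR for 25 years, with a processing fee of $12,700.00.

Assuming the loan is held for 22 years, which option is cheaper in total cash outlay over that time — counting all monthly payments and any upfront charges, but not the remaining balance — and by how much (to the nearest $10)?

Offer X by $83,910

Offer X: at 5.70% the monthly rate is 0.0047500, so the payment is 884,600 × 0.0047500 / (1 − 1.0047500^−300) = $5,538.38.
Offer Y: at 6.20% the monthly rate is 0.0051667, so the payment is 884,600 × 0.0051667 / (1 − 1.0051667^−300) = $5,808.13.
Over 264 months: Offer X costs 264 × $5,538.38 = $1,462,132.32; Offer Y costs 264 × $5,808.13 + $12,700.00 = $1,546,046.32.
Offer X is cheaper by $1,546,046.32 − $1,462,132.32 = $83,914.00.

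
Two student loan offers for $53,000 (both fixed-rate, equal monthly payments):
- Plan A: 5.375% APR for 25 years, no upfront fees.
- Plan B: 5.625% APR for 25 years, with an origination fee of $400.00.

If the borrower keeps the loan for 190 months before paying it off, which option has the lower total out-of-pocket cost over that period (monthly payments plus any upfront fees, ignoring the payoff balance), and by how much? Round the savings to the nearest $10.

Plan A by $1,900

Plan A: at 5.375% the monthly rate is 0.0044792, so the payment is 53,000 × 0.0044792 / (1 − 1.0044792^−300) = $321.52.
Plan B: at 5.625% the monthly rate is 0.0046875, so the payment is 53,000 × 0.0046875 / (1 − 1.0046875^−300) = $329.43.
Over 190 months: Plan A costs 190 × $321.52 = $61,088.80; Plan B costs 190 × $329.43 + $400.00 = $62,991.70.
Plan A is cheaper by $62,991.70 − $61,088.80 = $1,902.90.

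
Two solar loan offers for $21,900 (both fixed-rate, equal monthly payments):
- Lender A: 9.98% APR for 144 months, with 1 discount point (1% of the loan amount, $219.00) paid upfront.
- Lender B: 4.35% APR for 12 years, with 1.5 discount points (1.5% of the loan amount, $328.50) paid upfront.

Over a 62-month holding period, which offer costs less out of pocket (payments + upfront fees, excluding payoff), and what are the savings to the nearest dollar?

Lender A: monthly rate = 9.98%/12 = 0.0083167; payment = 21,900 × 0.0083167 / (1 − (1+0.0083167)^−144) = $261.47.
Lender B: monthly rate = 4.35%/12 = 0.0036250; payment = 21,900 × 0.0036250 / (1 − (1+0.0036250)^−144) = $195.48.
Over 62 months: Lender A costs 62 × $261.47 + $219.00 = $16,430.14; Lender B costs 62 × $195.48 + $328.50 = $12,448.26.
Lender B is cheaper by $16,430.14 − $12,448.26 = $3,981.88.

Lender B by $3,982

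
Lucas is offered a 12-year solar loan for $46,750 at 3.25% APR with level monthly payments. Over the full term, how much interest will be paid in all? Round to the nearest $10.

At 3.25% the monthly rate is 0.0027083, so the payment is 46,750 × 0.0027083 / (1 − 1.0027083^−144) = $392.50.
Total paid = 144 × $392.50 = $56,520.00; interest = $56,520.00 − $46,750 = $9,770.00.

$9,770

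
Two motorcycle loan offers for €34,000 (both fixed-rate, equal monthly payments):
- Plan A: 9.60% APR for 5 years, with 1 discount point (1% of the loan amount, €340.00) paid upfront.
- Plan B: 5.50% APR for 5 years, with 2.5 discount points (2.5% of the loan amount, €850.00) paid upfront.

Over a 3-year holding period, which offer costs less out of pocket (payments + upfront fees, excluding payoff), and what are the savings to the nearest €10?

Plan A: at 9.60% the monthly rate is 0.0080000, so the payment is 34,000 × 0.0080000 / (1 − 1.0080000^−60) = €715.73.
Plan B: monthly rate = 5.5%/12 = 0.0045833; payment = 34,000 × 0.0045833 / (1 − (1+0.0045833)^−60) = €649.44.
Over 36 months: Plan A costs 36 × €715.73 + €340.00 = €26,106.28; Plan B costs 36 × €649.44 + €850.00 = €24,229.84.
Plan B is cheaper by €26,106.28 − €24,229.84 = €1,876.44.

Plan B by €1,880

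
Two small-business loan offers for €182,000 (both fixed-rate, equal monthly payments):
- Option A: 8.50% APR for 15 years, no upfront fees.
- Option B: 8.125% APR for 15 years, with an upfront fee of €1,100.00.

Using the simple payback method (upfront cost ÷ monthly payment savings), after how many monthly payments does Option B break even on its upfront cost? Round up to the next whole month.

28 months

Option A: at 8.50% the monthly rate is 0.0070833, so the payment is 182,000 × 0.0070833 / (1 − 1.0070833^−180) = €1,792.23.
Option B: monthly rate = 8.125%/12 = 0.0067708; payment = 182,000 × 0.0067708 / (1 − (1+0.0067708)^−180) = €1,752.45.
Monthly savings = €1,792.23 − €1,752.45 = €39.78.
Break-even = €1,100.00 / €39.78 = 27.65 → 28 months.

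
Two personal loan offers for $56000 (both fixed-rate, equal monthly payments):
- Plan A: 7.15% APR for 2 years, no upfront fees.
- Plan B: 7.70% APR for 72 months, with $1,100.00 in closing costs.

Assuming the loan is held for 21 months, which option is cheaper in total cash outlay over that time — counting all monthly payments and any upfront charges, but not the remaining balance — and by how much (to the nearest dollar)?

Plan B by $31,185

Plan A: at 7.15% the monthly rate is 0.0059583, so the payment is 56,000 × 0.0059583 / (1 − 1.0059583^−24) = $2,511.07.
Plan B: at 7.70% the monthly rate is 0.0064167, so the payment is 56,000 × 0.0064167 / (1 − 1.0064167^−72) = $973.68.
Over 21 months: Plan A costs 21 × $2,511.07 = $52,732.47; Plan B costs 21 × $973.68 + $1,100.00 = $21,547.28.
Plan B is cheaper by $52,732.47 − $21,547.28 = $31,185.19.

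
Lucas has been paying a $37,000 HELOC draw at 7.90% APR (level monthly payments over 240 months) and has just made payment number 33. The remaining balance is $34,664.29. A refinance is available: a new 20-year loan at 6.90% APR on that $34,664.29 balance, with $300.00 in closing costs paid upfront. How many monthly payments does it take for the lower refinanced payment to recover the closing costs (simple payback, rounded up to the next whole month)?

Current payment = 37,000 × 7.9%/12 / (1 − (1+0.0065833)^−240) = $307.18.
Refinanced payment = 34,664.29 × 0.0057500 / (1 − (1+0.0057500)^−240) = $266.68.
Monthly savings = $307.18 − $266.68 = $40.50.
Break-even = $300.00 / $40.50 = 7.41 → 8 months.

8 months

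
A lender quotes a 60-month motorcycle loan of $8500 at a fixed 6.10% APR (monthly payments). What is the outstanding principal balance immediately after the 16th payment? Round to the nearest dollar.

With monthly rate i = 6.1%/12 = 0.0050833, the balance after k of n payments is P · [(1+i)^n − (1+i)^k] / [(1+i)^n − 1].
(1+0.0050833)^60 = 1.35557729 and (1+0.0050833)^16 = 1.08450896, so the balance is 8,500 × (1.35557729 − 1.08450896) / (1.35557729 − 1) = $6,479.83.

$6,480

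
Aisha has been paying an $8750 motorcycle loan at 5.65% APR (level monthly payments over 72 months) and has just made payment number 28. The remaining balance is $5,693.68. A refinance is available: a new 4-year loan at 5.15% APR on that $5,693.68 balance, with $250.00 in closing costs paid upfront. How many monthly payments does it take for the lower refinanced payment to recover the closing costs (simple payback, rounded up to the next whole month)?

21 months

Current payment = 8,750 × 5.65%/12 / (1 − (1+0.0047083)^−72) = $143.57.
Refinanced payment = 5,693.68 × 0.0042917 / (1 − (1+0.0042917)^−48) = $131.51.
Monthly savings = $143.57 − $131.51 = $12.06.
Break-even = $250.00 / $12.06 = 20.73 → 21 months.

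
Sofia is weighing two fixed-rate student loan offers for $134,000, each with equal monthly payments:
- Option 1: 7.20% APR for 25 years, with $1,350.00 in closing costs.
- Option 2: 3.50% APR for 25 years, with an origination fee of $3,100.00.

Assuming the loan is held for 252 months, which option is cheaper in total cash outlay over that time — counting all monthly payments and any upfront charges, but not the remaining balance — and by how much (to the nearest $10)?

Option 1: monthly rate = 7.2%/12 = 0.0060000; payment = 134,000 × 0.0060000 / (1 − (1+0.0060000)^−300) = $964.25.
Option 2: at 3.50% the monthly rate is 0.0029167, so the payment is 134,000 × 0.0029167 / (1 − 1.0029167^−300) = $670.84.
Over 252 months: Option 1 costs 252 × $964.25 + $1,350.00 = $244,341.00; Option 2 costs 252 × $670.84 + $3,100.00 = $172,151.68.
Option 2 is cheaper by $244,341.00 − $172,151.68 = $72,189.32.

Option 2 by $72,190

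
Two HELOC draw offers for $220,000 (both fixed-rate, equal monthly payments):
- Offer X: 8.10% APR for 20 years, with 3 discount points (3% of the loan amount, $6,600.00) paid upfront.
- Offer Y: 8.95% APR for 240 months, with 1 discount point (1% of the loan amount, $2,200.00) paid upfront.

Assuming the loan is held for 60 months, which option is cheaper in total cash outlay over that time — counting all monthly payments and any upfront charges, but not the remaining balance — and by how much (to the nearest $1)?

Offer X: at 8.10% the monthly rate is 0.0067500, so the payment is 220,000 × 0.0067500 / (1 − 1.0067500^−240) = $1,853.88.
Offer Y: at 8.95% the monthly rate is 0.0074583, so the payment is 220,000 × 0.0074583 / (1 − 1.0074583^−240) = $1,972.33.
Over 60 months: Offer X costs 60 × $1,853.88 + $6,600.00 = $117,832.80; Offer Y costs 60 × $1,972.33 + $2,200.00 = $120,539.80.
Offer X is cheaper by $120,539.80 − $117,832.80 = $2,707.00.

Offer X by $2,707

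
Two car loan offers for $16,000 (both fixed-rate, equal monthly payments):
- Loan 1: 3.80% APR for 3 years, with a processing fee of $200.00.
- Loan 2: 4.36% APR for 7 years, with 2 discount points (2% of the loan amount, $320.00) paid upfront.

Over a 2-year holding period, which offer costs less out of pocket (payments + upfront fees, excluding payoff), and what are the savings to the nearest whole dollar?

Loan 2 by $5,870

Loan 1: monthly rate = 3.8%/12 = 0.0031667; payment = 16,000 × 0.0031667 / (1 − (1+0.0031667)^−36) = $470.96.
Loan 2: at 4.36% the monthly rate is 0.0036333, so the payment is 16,000 × 0.0036333 / (1 − 1.0036333^−84) = $221.36.
Over 24 months: Loan 1 costs 24 × $470.96 + $200.00 = $11,503.04; Loan 2 costs 24 × $221.36 + $320.00 = $5,632.64.
Loan 2 is cheaper by $11,503.04 − $5,632.64 = $5,870.40.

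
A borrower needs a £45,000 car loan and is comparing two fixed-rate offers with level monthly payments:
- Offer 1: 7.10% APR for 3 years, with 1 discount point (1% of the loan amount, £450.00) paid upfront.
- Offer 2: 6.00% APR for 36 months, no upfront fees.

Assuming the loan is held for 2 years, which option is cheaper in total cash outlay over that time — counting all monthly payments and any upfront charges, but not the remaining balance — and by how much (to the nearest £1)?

Offer 2 by £991

Offer 1: at 7.10% the monthly rate is 0.0059167, so the payment is 45,000 × 0.0059167 / (1 − 1.0059167^−36) = £1,391.53.
Offer 2: at 6.00% the monthly rate is 0.0050000, so the payment is 45,000 × 0.0050000 / (1 − 1.0050000^−36) = £1,368.99.
Over 24 months: Offer 1 costs 24 × £1,391.53 + £450.00 = £33,846.72; Offer 2 costs 24 × £1,368.99 = £32,855.76.
Offer 2 is cheaper by £33,846.72 − £32,855.76 = £990.96.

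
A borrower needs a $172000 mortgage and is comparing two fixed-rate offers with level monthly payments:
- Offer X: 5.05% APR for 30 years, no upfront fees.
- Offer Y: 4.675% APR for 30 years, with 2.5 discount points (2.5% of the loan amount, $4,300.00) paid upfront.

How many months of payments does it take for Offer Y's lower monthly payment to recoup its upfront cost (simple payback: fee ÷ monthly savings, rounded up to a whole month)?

Offer X: at 5.05% the monthly rate is 0.0042083, so the payment is 172,000 × 0.0042083 / (1 − 1.0042083^−360) = $928.60.
Offer Y: at 4.675% the monthly rate is 0.0038958, so the payment is 172,000 × 0.0038958 / (1 − 1.0038958^−360) = $889.47.
Monthly savings = $928.60 − $889.47 = $39.13.
Break-even = $4,300.00 / $39.13 = 109.89 → 110 months.

110 months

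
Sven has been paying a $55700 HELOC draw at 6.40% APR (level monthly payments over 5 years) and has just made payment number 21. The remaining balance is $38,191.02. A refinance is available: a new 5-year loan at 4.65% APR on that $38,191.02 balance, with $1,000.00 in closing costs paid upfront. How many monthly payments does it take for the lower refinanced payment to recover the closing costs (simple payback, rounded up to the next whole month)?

3 months

Current payment = 55,700 × 6.4%/12 / (1 − (1+0.0053333)^−60) = $1,087.23.
Refinanced payment = 38,191.02 × 0.0038750 / (1 − (1+0.0038750)^−60) = $714.60.
Monthly savings = $1,087.23 − $714.60 = $372.63.
Break-even = $1,000.00 / $372.63 = 2.68 → 3 months.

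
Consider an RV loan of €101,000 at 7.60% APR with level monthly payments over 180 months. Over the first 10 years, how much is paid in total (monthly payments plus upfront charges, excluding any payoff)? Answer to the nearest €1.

Monthly rate = 7.6%/12 = 0.0063333; payment = 101,000 × 0.0063333 / (1 − (1+0.0063333)^−180) = €942.03.
Total outlay = 120 × €942.03 = €113,043.60.

€113,044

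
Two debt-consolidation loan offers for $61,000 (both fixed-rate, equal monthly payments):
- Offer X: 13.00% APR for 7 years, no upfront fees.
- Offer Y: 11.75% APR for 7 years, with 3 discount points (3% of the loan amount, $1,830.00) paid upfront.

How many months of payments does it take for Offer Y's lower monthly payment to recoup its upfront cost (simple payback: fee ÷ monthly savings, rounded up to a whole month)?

45 months

Offer X: at 13.00% the monthly rate is 0.0108333, so the payment is 61,000 × 0.0108333 / (1 − 1.0108333^−84) = $1,109.71.
Offer Y: at 11.75% the monthly rate is 0.0097917, so the payment is 61,000 × 0.0097917 / (1 − 1.0097917^−84) = $1,068.68.
Monthly savings = $1,109.71 − $1,068.68 = $41.03.
Break-even = $1,830.00 / $41.03 = 44.60 → 45 months.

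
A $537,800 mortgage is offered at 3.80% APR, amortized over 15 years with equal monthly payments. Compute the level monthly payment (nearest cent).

$3,924.36

At 3.80% the monthly rate is 0.0031667, so the payment is 537,800 × 0.0031667 / (1 − 1.0031667^−180) = $3,924.36.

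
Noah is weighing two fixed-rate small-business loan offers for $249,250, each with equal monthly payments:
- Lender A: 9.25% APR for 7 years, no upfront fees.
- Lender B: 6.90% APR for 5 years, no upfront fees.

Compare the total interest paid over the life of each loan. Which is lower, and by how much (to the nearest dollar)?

Lender B by $44,098

Lender A: at 9.25% the monthly rate is 0.0077083, so the payment is 249,250 × 0.0077083 / (1 − 1.0077083^−84) = $4,041.90.
Total interest on Lender A = 84 × $4,041.90 − $249,250 = $90,269.60.
Lender B: at 6.90% the monthly rate is 0.0057500, so the payment is 249,250 × 0.0057500 / (1 − 1.0057500^−60) = $4,923.70.
Total interest on Lender B = 60 × $4,923.70 − $249,250 = $46,172.00.
Lender B is lower by $44,097.60.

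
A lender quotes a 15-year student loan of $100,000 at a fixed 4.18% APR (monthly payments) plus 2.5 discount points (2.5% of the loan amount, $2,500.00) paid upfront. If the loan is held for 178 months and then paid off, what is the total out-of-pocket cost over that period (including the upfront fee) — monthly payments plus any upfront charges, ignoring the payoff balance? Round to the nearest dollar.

$135,776

Monthly rate = 4.18%/12 = 0.0034833; payment = 100,000 × 0.0034833 / (1 − (1+0.0034833)^−180) = $748.74.
Total outlay = 178 × $748.74 + $2,500.00 = $135,775.72.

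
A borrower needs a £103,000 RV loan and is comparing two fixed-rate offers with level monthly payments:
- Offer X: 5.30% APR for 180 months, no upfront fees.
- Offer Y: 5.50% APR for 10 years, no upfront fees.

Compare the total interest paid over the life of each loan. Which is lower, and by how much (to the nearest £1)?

Offer X: at 5.30% the monthly rate is 0.0044167, so the payment is 103,000 × 0.0044167 / (1 − 1.0044167^−180) = £830.70.
Total interest on Offer X = 180 × £830.70 − £103,000 = £46,526.00.
Offer Y: monthly rate = 5.5%/12 = 0.0045833; payment = 103,000 × 0.0045833 / (1 − (1+0.0045833)^−120) = £1,117.82.
Total interest on Offer Y = 120 × £1,117.82 − £103,000 = £31,138.40.
Offer Y is lower by £15,387.60.

Offer Y by £15,388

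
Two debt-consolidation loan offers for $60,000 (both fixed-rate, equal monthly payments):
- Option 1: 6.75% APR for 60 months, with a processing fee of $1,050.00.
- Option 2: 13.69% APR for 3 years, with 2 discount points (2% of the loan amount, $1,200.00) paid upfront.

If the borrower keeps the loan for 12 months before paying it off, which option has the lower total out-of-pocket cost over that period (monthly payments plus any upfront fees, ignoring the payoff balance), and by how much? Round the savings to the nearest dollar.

Option 1 by $10,478

Option 1: monthly rate = 6.75%/12 = 0.0056250; payment = 60,000 × 0.0056250 / (1 − (1+0.0056250)^−60) = $1,181.01.
Option 2: at 13.69% the monthly rate is 0.0114083, so the payment is 60,000 × 0.0114083 / (1 − 1.0114083^−36) = $2,041.64.
Over 12 months: Option 1 costs 12 × $1,181.01 + $1,050.00 = $15,222.12; Option 2 costs 12 × $2,041.64 + $1,200.00 = $25,699.68.
Option 1 is cheaper by $25,699.68 − $15,222.12 = $10,477.56.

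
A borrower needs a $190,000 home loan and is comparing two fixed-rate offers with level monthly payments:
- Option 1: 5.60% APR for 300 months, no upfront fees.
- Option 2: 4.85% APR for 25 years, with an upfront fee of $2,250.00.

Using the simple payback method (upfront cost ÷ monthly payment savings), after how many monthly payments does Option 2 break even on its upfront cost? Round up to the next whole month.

27 months

Option 1: monthly rate = 5.6%/12 = 0.0046667; payment = 190,000 × 0.0046667 / (1 − (1+0.0046667)^−300) = $1,178.14.
Option 2: monthly rate = 4.85%/12 = 0.0040417; payment = 190,000 × 0.0040417 / (1 − (1+0.0040417)^−300) = $1,094.18.
Monthly savings = $1,178.14 − $1,094.18 = $83.96.
Break-even = $2,250.00 / $83.96 = 26.80 → 27 months.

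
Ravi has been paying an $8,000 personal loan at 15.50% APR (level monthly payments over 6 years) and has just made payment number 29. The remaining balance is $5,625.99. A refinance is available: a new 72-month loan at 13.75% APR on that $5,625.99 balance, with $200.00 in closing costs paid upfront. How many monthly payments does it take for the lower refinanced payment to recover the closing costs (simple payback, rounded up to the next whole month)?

4 months

Current payment = 8,000 × 15.5%/12 / (1 − (1+0.0129167)^−72) = $171.34.
Refinanced payment = 5,625.99 × 0.0114583 / (1 − (1+0.0114583)^−72) = $115.18.
Monthly savings = $171.34 − $115.18 = $56.16.
Break-even = $200.00 / $56.16 = 3.56 → 4 months.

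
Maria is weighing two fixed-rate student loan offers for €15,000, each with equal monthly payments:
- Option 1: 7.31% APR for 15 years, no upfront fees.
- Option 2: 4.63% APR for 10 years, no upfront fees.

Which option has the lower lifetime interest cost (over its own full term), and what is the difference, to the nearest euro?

Option 1: monthly rate = 7.31%/12 = 0.0060917; payment = 15,000 × 0.0060917 / (1 − (1+0.0060917)^−180) = €137.44.
Total interest on Option 1 = 180 × €137.44 − €15,000 = €9,739.20.
Option 2: at 4.63% the monthly rate is 0.0038583, so the payment is 15,000 × 0.0038583 / (1 − 1.0038583^−120) = €156.40.
Total interest on Option 2 = 120 × €156.40 − €15,000 = €3,768.00.
Option 2 is lower by €5,971.20.

Option 2 by €5,971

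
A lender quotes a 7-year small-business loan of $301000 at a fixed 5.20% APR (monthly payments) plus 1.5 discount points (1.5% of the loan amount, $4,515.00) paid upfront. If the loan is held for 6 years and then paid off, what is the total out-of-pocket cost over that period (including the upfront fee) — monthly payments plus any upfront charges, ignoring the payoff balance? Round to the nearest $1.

$312,866

Monthly rate = 5.2%/12 = 0.0043333; payment = 301,000 × 0.0043333 / (1 − (1+0.0043333)^−84) = $4,282.65.
Total outlay = 72 × $4,282.65 + $4,515.00 = $312,865.80.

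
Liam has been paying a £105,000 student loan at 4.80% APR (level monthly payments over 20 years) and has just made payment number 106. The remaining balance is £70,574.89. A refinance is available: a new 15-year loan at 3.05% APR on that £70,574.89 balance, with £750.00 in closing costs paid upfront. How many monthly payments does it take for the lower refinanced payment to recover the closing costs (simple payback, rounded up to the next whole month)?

4 months

Current payment = 105,000 × 4.8%/12 / (1 − (1+0.0040000)^−240) = £681.41.
Refinanced payment = 70,574.89 × 0.0025417 / (1 − (1+0.0025417)^−180) = £489.08.
Monthly savings = £681.41 − £489.08 = £192.33.
Break-even = £750.00 / £192.33 = 3.90 → 4 months.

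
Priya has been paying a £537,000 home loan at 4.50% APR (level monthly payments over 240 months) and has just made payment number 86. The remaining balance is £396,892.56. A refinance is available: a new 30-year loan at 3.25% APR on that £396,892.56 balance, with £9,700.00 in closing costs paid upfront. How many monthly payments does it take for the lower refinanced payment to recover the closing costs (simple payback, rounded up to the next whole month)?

Current payment = 537,000 × 4.5%/12 / (1 − (1+0.0037500)^−240) = £3,397.33.
Refinanced payment = 396,892.56 × 0.0027083 / (1 − (1+0.0027083)^−360) = £1,727.30.
Monthly savings = £3,397.33 − £1,727.30 = £1,670.03.
Break-even = £9,700.00 / £1,670.03 = 5.81 → 6 months.

6 months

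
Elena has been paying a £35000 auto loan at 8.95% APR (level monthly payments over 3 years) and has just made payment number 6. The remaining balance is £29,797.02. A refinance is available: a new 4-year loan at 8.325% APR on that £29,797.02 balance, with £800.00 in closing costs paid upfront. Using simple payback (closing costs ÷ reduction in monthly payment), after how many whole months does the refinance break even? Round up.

Current payment = 35,000 × 8.95%/12 / (1 − (1+0.0074583)^−36) = £1,112.18.
Refinanced payment = 29,797.02 × 0.0069375 / (1 − (1+0.0069375)^−48) = £731.99.
Monthly savings = £1,112.18 − £731.99 = £380.19.
Break-even = £800.00 / £380.19 = 2.10 → 3 months.

3 months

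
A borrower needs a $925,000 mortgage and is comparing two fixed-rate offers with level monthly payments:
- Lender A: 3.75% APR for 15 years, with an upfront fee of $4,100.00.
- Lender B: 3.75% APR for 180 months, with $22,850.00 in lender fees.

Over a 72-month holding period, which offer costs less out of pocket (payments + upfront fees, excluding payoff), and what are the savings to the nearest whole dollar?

Lender A: monthly rate = 3.75%/12 = 0.0031250; payment = 925,000 × 0.0031250 / (1 − (1+0.0031250)^−180) = $6,726.81.
Lender B: at 3.75% the monthly rate is 0.0031250, so the payment is 925,000 × 0.0031250 / (1 − 1.0031250^−180) = $6,726.81.
Over 72 months: Lender A costs 72 × $6,726.81 + $4,100.00 = $488,430.32; Lender B costs 72 × $6,726.81 + $22,850.00 = $507,180.32.
Lender A is cheaper by $507,180.32 − $488,430.32 = $18,750.00.

Lender A by $18,750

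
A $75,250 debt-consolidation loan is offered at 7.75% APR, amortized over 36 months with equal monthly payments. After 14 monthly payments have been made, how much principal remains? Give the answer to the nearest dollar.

With monthly rate i = 7.75%/12 = 0.0064583, the balance after k of n payments is P · [(1+i)^n − (1+i)^k] / [(1+i)^n − 1].
(1+0.0064583)^36 = 1.26080756 and (1+0.0064583)^14 = 1.09431210, so the balance is 75,250 × (1.26080756 − 1.09431210) / (1.26080756 − 1) = $48,038.42.

$48,038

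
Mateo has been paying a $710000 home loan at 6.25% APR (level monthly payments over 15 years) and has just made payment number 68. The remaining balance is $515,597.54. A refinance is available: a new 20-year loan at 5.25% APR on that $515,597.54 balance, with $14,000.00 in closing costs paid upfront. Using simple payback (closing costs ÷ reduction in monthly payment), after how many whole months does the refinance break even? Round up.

Current payment = 710,000 × 6.25%/12 / (1 − (1+0.0052083)^−180) = $6,087.70.
Refinanced payment = 515,597.54 × 0.0043750 / (1 − (1+0.0043750)^−240) = $3,474.32.
Monthly savings = $6,087.70 − $3,474.32 = $2,613.38.
Break-even = $14,000.00 / $2,613.38 = 5.36 → 6 months.

6 months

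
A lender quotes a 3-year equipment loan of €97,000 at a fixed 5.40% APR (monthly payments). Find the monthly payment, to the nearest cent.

Monthly rate = 5.4%/12 = 0.0045000; payment = 97,000 × 0.0045000 / (1 − (1+0.0045000)^−36) = €2,924.63.

€2,924.63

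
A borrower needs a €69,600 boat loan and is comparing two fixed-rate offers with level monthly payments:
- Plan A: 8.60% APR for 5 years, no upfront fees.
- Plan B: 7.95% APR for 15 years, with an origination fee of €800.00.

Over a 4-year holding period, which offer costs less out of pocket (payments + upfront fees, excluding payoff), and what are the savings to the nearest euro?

Plan B by €36,073

Plan A: monthly rate = 8.6%/12 = 0.0071667; payment = 69,600 × 0.0071667 / (1 − (1+0.0071667)^−60) = €1,431.31.
Plan B: at 7.95% the monthly rate is 0.0066250, so the payment is 69,600 × 0.0066250 / (1 − 1.0066250^−180) = €663.13.
Over 48 months: Plan A costs 48 × €1,431.31 = €68,702.88; Plan B costs 48 × €663.13 + €800.00 = €32,630.24.
Plan B is cheaper by €68,702.88 − €32,630.24 = €36,072.64.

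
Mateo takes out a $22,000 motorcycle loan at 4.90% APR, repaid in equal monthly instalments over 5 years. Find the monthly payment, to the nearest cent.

Monthly rate = 4.9%/12 = 0.0040833; payment = 22,000 × 0.0040833 / (1 − (1+0.0040833)^−60) = $414.16.

$414.16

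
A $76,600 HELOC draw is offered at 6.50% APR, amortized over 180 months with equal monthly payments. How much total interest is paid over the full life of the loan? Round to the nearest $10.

Monthly rate = 6.5%/12 = 0.0054167; payment = 76,600 × 0.0054167 / (1 − (1+0.0054167)^−180) = $667.27.
Total paid = 180 × $667.27 = $120,108.60; interest = $120,108.60 − $76,600 = $43,508.60.

$43,510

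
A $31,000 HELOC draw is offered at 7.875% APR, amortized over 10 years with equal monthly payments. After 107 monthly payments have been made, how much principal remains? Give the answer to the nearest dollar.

With monthly rate i = 7.875%/12 = 0.0065625, the balance after k of n payments is P · [(1+i)^n − (1+i)^k] / [(1+i)^n − 1].
(1+0.0065625)^120 = 2.19224748 and (1+0.0065625)^107 = 2.01353821, so the balance is 31,000 × (2.19224748 − 2.01353821) / (2.19224748 − 1) = $4,646.68.

$4,647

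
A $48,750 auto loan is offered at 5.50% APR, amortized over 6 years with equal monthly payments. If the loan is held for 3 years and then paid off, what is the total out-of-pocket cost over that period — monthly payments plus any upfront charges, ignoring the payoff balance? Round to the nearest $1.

$28,673

Monthly rate = 5.5%/12 = 0.0045833; payment = 48,750 × 0.0045833 / (1 − (1+0.0045833)^−72) = $796.47.
Total outlay = 36 × $796.47 = $28,672.92.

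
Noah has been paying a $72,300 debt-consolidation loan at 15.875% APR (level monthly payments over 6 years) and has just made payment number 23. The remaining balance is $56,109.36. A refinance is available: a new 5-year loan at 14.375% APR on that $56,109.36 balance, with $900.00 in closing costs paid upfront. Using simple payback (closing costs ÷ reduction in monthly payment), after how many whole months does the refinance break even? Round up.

4 months

Current payment = 72,300 × 15.875%/12 / (1 − (1+0.0132292)^−72) = $1,563.35.
Refinanced payment = 56,109.36 × 0.0119792 / (1 − (1+0.0119792)^−60) = $1,316.50.
Monthly savings = $1,563.35 − $1,316.50 = $246.85.
Break-even = $900.00 / $246.85 = 3.65 → 4 months.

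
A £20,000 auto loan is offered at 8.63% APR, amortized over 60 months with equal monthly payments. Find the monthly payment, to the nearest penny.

Monthly rate = 8.63%/12 = 0.0071917; payment = 20,000 × 0.0071917 / (1 − (1+0.0071917)^−60) = £411.58.

£411.58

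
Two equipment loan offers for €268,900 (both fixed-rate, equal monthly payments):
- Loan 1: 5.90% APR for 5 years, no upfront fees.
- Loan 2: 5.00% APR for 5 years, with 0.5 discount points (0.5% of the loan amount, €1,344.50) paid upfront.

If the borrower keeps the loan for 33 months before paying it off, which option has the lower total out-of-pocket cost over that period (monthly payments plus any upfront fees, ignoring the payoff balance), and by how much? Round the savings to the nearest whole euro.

Loan 2 by €2,339

Loan 1: at 5.90% the monthly rate is 0.0049167, so the payment is 268,900 × 0.0049167 / (1 − 1.0049167^−60) = €5,186.10.
Loan 2: monthly rate = 5%/12 = 0.0041667; payment = 268,900 × 0.0041667 / (1 − (1+0.0041667)^−60) = €5,074.47.
Over 33 months: Loan 1 costs 33 × €5,186.10 = €171,141.30; Loan 2 costs 33 × €5,074.47 + €1,344.50 = €168,802.01.
Loan 2 is cheaper by €171,141.30 − €168,802.01 = €2,339.29.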